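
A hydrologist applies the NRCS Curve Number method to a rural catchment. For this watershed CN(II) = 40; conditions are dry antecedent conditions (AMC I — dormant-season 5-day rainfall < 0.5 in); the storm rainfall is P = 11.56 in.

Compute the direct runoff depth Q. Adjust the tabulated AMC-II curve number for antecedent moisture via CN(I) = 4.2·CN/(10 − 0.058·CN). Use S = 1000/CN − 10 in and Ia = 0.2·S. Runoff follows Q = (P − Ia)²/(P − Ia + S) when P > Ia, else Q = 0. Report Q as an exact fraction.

Q = 597529/1229025 in ≈ 0.486 in

Dry (AMC I): CN(I) = 4.2·40/(10 − 0.058·40) = 168/(192/25) = 175/8 ≈ 21.875
S = 1000/(175/8) − 10 = 250/7 in ≈ 35.714 in
Ia = 0.2S: 0.2·35.714 = 7.143 in (exactly 50/7)
Since P=11.560 > Ia=7.143: effective rainfall P−Ia = 773/175 in
Runoff Q = (P−Ia)²/(P−Ia+S) = (4.417)²/(4.417+35.714) = 597529/1229025 ≈ 0.486 in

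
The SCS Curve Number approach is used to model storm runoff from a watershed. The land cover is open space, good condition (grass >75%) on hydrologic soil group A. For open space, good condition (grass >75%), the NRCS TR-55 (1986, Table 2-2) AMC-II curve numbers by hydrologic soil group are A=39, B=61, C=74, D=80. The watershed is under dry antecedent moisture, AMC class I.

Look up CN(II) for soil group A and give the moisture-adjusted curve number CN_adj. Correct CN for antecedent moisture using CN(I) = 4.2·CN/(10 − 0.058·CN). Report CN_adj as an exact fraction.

NRCS table: open space, good condition (grass >75%), soil group A → CN(II) = 39
Dry (AMC I): CN(I) = 4.2·39/(10 − 0.058·39) = (819/5)/(3869/500) = 81900/3869 ≈ 21.168

CN_adj = 81900/3869 ≈ 21.168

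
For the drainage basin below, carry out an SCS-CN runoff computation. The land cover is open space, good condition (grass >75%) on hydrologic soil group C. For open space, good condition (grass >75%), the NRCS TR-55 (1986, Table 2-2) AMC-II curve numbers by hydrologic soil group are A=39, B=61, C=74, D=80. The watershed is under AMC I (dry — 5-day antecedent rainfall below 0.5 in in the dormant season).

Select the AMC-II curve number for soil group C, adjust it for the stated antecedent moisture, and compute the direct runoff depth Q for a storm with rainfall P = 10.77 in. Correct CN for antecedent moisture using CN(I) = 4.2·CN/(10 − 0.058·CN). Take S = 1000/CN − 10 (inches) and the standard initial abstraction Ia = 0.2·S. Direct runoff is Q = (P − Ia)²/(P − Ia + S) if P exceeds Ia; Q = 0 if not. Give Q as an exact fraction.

Q = 499607235241/105425613300 in ≈ 4.739 in

NRCS table: open space, good condition (grass >75%), soil group C → CN(II) = 74
Dry (AMC I): CN(I) = 4.2·74/(10 − 0.058·74) = (1554/5)/(1427/250) = 77700/1427 ≈ 54.450
Max retention: S = 1000/(77700/1427) − 10 = 6500/777 in (≈ 8.366 in)
Initial abstraction Ia = S/5 = (6500/777)/5 = 1300/777 ≈ 1.673 in
P − Ia = 10.770 − 1.673 = 706829/77700 ≈ 9.097 in (> 0, runoff occurs)
Runoff Q = (P−Ia)²/(P−Ia+S) = (9.097)²/(9.097+8.366) = 499607235241/105425613300 ≈ 4.739 in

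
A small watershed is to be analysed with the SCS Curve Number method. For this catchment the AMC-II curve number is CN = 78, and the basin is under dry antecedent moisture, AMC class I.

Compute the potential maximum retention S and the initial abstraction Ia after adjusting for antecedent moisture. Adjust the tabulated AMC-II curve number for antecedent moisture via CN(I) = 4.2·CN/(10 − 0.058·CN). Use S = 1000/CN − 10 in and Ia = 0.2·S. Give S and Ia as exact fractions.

S = 5500/819 in ≈ 6.716 in; Ia = 1100/819 in ≈ 1.343 in

CN(I) from CN(II)=78: (4.2·78)/(10 − 0.058·78) = 81900/1369 ≈ 59.825
S = 1000/(81900/1369) − 10 = 5500/819 in ≈ 6.716 in
Initial abstraction Ia = S/5 = (5500/819)/5 = 1100/819 ≈ 1.343 in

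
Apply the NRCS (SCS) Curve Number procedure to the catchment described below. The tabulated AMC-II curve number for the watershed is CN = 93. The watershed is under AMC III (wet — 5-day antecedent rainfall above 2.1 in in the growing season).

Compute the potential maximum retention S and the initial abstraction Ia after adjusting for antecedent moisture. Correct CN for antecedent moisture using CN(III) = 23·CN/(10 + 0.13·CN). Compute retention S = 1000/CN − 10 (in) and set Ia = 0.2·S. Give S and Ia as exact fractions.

S = 700/2139 in ≈ 0.327 in; Ia = 140/2139 in ≈ 0.065 in

CN(III) from CN(II)=93: (23·93)/(10 + 0.13·93) = 213900/2209 ≈ 96.831
Max retention: S = 1000/(213900/2209) − 10 = 700/2139 in (≈ 0.327 in)
Ia = 0.2S: 0.2·0.327 = 0.065 in (exactly 140/2139)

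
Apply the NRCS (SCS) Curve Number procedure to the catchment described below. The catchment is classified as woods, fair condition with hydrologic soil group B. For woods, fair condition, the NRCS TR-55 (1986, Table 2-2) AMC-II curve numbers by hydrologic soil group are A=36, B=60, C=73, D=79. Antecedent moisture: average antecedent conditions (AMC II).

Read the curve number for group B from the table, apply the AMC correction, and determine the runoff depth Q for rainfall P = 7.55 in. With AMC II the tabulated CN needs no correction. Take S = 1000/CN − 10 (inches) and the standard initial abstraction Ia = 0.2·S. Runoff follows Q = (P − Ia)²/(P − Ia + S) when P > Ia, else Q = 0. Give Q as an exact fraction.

Q = 139129/46380 in ≈ 3.000 in

NRCS table: woods, fair condition, soil group B → CN(II) = 60
AMC II — tabulated CN = 60 applies directly.
Retention S: 1000/CN − 10 with CN=60.000 → S = 20/3 ≈ 6.667 in
Initial abstraction Ia = S/5 = (20/3)/5 = 4/3 ≈ 1.333 in
Since P=7.550 > Ia=1.333: effective rainfall P−Ia = 373/60 in
Runoff Q = (P−Ia)²/(P−Ia+S) = (6.217)²/(6.217+6.667) = 139129/46380 ≈ 3.000 in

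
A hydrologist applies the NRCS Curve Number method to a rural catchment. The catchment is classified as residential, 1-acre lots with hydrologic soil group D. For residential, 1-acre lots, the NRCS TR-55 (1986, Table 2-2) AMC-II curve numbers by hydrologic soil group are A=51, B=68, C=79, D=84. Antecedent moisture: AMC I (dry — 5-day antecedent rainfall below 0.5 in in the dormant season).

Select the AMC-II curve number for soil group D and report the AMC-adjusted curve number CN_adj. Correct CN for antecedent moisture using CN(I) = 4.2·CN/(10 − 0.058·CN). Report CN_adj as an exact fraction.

NRCS table: residential, 1-acre lots, soil group D → CN(II) = 84
CN(I) from CN(II)=84: (4.2·84)/(10 − 0.058·84) = 44100/641 ≈ 68.799

CN_adj = 44100/641 ≈ 68.799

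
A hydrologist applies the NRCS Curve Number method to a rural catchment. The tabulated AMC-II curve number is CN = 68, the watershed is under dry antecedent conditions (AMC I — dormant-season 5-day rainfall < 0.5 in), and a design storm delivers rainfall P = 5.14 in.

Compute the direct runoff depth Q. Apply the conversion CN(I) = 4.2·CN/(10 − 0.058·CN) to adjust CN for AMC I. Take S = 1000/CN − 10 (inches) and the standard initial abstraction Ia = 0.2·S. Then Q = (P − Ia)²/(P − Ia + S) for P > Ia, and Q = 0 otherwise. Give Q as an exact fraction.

Adjust CN=68 to AMC I: 4.2·68/(10 − 0.058·68) → (1428/5) ÷ (757/125) = 35700/757 ≈ 47.160
Retention S: 1000/CN − 10 with CN=47.160 → S = 4000/357 ≈ 11.204 in
Ia = 0.2S: 0.2·11.204 = 2.241 in (exactly 800/357)
Excess rainfall: 5.140 − 2.241 = 2.899 in; P > Ia so Q > 0
Q = (51749/17850)²/((51749/17850) + 4000/357) = (2677959001/318622500)/(251749/17850) = 2677959001/4493719650 in ≈ 0.596 in

Q = 2677959001/4493719650 in ≈ 0.596 in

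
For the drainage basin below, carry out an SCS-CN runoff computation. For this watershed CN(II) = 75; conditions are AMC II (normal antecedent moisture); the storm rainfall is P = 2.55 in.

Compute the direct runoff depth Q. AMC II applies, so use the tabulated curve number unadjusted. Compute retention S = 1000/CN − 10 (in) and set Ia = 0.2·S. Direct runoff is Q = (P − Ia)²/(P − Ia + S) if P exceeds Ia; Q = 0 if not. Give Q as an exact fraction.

Average conditions: CN = 75 (no AMC adjustment).
Retention S: 1000/CN − 10 with CN=75.000 → S = 10/3 ≈ 3.333 in
Ia = 0.2S: 0.2·3.333 = 0.667 in (exactly 2/3)
P − Ia = 2.550 − 0.667 = 113/60 ≈ 1.883 in (> 0, runoff occurs)
Runoff Q = (P−Ia)²/(P−Ia+S) = (1.883)²/(1.883+3.333) = 12769/18780 ≈ 0.680 in

Q = 12769/18780 in ≈ 0.680 in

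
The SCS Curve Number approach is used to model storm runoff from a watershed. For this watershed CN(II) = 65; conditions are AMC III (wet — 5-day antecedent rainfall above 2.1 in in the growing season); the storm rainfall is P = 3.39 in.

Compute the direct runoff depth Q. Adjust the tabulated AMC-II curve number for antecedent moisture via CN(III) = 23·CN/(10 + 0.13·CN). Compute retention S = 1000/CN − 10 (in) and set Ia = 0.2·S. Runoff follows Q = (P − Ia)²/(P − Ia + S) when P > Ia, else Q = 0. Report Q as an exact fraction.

Q = 7631944321/4705093900 in ≈ 1.622 in

CN(III) from CN(II)=65: (23·65)/(10 + 0.13·65) = 29900/369 ≈ 81.030
Retention S: 1000/CN − 10 with CN=81.030 → S = 700/299 ≈ 2.341 in
Ia = 0.2·(700/299) = 140/299 in ≈ 0.468 in
Since P=3.390 > Ia=0.468: effective rainfall P−Ia = 87361/29900 in
Runoff Q = (P−Ia)²/(P−Ia+S) = (2.922)²/(2.922+2.341) = 7631944321/4705093900 ≈ 1.622 in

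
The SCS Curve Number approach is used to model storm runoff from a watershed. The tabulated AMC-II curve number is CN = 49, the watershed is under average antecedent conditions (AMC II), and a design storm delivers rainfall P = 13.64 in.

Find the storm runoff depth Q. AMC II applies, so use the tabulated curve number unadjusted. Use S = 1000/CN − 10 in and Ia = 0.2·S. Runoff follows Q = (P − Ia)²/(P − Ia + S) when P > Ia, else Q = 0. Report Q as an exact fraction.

Q = 200477281/32963525 in ≈ 6.082 in

AMC II — tabulated CN = 49 applies directly.
Max retention: S = 1000/49 − 10 = 510/49 in (≈ 10.408 in)
Initial abstraction Ia = S/5 = (510/49)/5 = 102/49 ≈ 2.082 in
Excess rainfall: 13.640 − 2.082 = 11.558 in; P > Ia so Q > 0
Q: (14159/1225)² ÷ (26909/1225) = 200477281/32963525 in (≈ 6.082 in)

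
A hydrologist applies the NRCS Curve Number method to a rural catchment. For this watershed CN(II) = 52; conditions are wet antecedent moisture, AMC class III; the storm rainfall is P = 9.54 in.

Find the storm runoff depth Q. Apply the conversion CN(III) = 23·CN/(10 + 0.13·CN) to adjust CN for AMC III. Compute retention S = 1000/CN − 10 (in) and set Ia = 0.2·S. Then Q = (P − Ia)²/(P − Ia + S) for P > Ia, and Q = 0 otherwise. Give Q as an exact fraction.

Q = 5687456043/949937950 in ≈ 5.987 in

CN(III) from CN(II)=52: (23·52)/(10 + 0.13·52) = 29900/419 ≈ 71.360
S = 1000/(29900/419) − 10 = 1200/299 in ≈ 4.013 in
Ia = 0.2·(1200/299) = 240/299 in ≈ 0.803 in
Excess rainfall: 9.540 − 0.803 = 8.737 in; P > Ia so Q > 0
Q: (130623/14950)² ÷ (190623/14950) = 5687456043/949937950 in (≈ 5.987 in)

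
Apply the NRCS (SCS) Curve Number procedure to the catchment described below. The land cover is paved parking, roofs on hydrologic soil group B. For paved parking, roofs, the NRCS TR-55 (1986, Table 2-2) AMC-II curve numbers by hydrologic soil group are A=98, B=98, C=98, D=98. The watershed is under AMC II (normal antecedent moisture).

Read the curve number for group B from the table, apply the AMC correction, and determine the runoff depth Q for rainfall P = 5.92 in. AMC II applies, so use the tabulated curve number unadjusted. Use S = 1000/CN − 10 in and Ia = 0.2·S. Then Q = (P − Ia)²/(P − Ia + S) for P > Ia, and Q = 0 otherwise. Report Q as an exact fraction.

NRCS table: paved parking, roofs, soil group B → CN(II) = 98
Average conditions: CN = 98 (no AMC adjustment).
Max retention: S = 1000/98 − 10 = 10/49 in (≈ 0.204 in)
Ia = 0.2·(10/49) = 2/49 in ≈ 0.041 in
Excess rainfall: 5.920 − 0.041 = 5.879 in; P > Ia so Q > 0
Q = (7202/1225)²/((7202/1225) + 10/49) = (51868804/1500625)/(7452/1225) = 12967201/2282175 in ≈ 5.682 in

Q = 12967201/2282175 in ≈ 5.682 in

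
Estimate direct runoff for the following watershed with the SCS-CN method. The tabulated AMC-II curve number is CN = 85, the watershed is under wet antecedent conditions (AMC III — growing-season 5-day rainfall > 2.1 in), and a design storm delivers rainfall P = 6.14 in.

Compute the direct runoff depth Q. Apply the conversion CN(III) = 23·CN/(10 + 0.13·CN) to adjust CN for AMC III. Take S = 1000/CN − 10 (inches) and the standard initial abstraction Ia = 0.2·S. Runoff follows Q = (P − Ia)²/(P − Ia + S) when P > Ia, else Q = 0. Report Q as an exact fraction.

Adjust CN=85 to AMC III: 23·85/(10 + 0.13·85) → 1955 ÷ (421/20) = 39100/421 ≈ 92.874
Max retention: S = 1000/(39100/421) − 10 = 300/391 in (≈ 0.767 in)
Ia = 0.2S: 0.2·0.767 = 0.153 in (exactly 60/391)
P − Ia = 6.140 − 0.153 = 117037/19550 ≈ 5.987 in (> 0, runoff occurs)
Q = (117037/19550)²/((117037/19550) + 300/391) = (13697659369/382202500)/(132037/19550) = 13697659369/2581323350 in ≈ 5.306 in

Q = 13697659369/2581323350 in ≈ 5.306 in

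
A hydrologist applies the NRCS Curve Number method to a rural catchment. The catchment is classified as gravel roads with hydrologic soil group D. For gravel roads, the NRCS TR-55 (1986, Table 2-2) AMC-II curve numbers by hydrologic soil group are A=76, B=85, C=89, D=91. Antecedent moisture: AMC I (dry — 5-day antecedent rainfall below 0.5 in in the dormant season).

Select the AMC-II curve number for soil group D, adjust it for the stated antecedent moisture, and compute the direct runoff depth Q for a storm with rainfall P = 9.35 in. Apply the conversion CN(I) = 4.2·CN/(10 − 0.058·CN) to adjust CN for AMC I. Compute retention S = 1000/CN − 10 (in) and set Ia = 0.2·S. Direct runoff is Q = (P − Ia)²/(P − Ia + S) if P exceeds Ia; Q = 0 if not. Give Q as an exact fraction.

NRCS table: gravel roads, soil group D → CN(II) = 91
CN(I) from CN(II)=91: (4.2·91)/(10 − 0.058·91) = 63700/787 ≈ 80.940
Retention S: 1000/CN − 10 with CN=80.940 → S = 1500/637 ≈ 2.355 in
Initial abstraction Ia = S/5 = (1500/637)/5 = 300/637 ≈ 0.471 in
Excess rainfall: 9.350 − 0.471 = 8.879 in; P > Ia so Q > 0
Q: (113119/12740)² ÷ (143119/12740) = 12795908161/1823336060 in (≈ 7.018 in)

Q = 12795908161/1823336060 in ≈ 7.018 in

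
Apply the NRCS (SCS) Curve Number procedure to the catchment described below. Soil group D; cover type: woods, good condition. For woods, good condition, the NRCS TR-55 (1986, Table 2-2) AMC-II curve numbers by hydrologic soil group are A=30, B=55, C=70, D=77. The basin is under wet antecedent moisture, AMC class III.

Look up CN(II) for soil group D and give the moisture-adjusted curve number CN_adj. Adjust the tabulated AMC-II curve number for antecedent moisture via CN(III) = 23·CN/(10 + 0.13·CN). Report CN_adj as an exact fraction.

NRCS table: woods, good condition, soil group D → CN(II) = 77
CN(III) from CN(II)=77: (23·77)/(10 + 0.13·77) = 7700/87 ≈ 88.506

CN_adj = 7700/87 ≈ 88.506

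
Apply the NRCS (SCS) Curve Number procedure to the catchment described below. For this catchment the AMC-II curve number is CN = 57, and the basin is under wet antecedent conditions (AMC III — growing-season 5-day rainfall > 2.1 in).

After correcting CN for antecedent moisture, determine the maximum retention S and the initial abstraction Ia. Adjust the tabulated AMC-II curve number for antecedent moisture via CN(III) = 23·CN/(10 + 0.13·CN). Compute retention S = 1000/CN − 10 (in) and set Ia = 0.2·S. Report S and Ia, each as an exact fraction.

S = 4300/1311 in ≈ 3.280 in; Ia = 860/1311 in ≈ 0.656 in

Adjust CN=57 to AMC III: 23·57/(10 + 0.13·57) → 1311 ÷ (1741/100) = 131100/1741 ≈ 75.302
S = 1000/(131100/1741) − 10 = 4300/1311 in ≈ 3.280 in
Ia = 0.2S: 0.2·3.280 = 0.656 in (exactly 860/1311)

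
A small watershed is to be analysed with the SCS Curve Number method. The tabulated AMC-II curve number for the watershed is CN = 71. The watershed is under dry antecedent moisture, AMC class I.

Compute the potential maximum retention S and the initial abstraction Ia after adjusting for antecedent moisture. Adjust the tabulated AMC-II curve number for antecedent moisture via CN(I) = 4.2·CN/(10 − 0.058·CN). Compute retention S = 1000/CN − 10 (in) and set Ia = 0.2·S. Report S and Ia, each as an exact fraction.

Adjust CN=71 to AMC I: 4.2·71/(10 − 0.058·71) → (1491/5) ÷ (2941/500) = 149100/2941 ≈ 50.697
Retention S: 1000/CN − 10 with CN=50.697 → S = 14500/1491 ≈ 9.725 in
Ia = 0.2S: 0.2·9.725 = 1.945 in (exactly 2900/1491)

S = 14500/1491 in ≈ 9.725 in; Ia = 2900/1491 in ≈ 1.945 in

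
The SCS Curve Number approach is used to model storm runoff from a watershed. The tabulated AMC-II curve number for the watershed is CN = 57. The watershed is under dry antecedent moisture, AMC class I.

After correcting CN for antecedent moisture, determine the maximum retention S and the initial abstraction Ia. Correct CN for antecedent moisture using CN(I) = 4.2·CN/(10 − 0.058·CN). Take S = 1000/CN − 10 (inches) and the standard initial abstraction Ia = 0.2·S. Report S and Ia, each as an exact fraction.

Dry (AMC I): CN(I) = 4.2·57/(10 − 0.058·57) = (1197/5)/(3347/500) = 119700/3347 ≈ 35.763
Retention S: 1000/CN − 10 with CN=35.763 → S = 21500/1197 ≈ 17.962 in
Ia = 0.2·(21500/1197) = 4300/1197 in ≈ 3.592 in

S = 21500/1197 in ≈ 17.962 in; Ia = 4300/1197 in ≈ 3.592 in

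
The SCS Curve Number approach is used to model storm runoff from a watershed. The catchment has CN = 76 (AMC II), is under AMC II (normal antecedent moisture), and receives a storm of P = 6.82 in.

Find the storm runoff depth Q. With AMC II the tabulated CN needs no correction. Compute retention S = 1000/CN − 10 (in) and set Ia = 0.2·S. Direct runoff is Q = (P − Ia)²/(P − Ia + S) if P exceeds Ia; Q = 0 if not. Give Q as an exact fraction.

Average conditions: CN = 76 (no AMC adjustment).
S = 1000/76 − 10 = 60/19 in ≈ 3.158 in
Ia = 0.2·(60/19) = 12/19 in ≈ 0.632 in
Since P=6.820 > Ia=0.632: effective rainfall P−Ia = 5879/950 in
Q = (5879/950)²/((5879/950) + 60/19) = (34562641/902500)/(8879/950) = 34562641/8435050 in ≈ 4.098 in

Q = 34562641/8435050 in ≈ 4.098 in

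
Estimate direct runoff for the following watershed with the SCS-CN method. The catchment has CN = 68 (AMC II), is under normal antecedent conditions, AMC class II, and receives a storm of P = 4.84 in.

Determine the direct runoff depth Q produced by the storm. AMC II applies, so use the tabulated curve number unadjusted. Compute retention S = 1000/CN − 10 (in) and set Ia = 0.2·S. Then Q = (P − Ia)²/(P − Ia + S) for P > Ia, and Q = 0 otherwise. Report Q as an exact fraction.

Q = 2745649/1554225 in ≈ 1.767 in

CN(II) = 68; AMC II needs no correction.
Max retention: S = 1000/68 − 10 = 80/17 in (≈ 4.706 in)
Ia = 0.2S: 0.2·4.706 = 0.941 in (exactly 16/17)
P − Ia = 4.840 − 0.941 = 1657/425 ≈ 3.899 in (> 0, runoff occurs)
Runoff Q = (P−Ia)²/(P−Ia+S) = (3.899)²/(3.899+4.706) = 2745649/1554225 ≈ 1.767 in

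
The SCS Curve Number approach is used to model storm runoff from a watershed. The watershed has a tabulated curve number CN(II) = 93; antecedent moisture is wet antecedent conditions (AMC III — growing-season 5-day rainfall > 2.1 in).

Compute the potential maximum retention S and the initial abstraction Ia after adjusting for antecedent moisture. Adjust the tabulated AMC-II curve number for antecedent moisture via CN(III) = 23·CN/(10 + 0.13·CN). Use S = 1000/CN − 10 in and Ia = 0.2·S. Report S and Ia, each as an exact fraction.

S = 700/2139 in ≈ 0.327 in; Ia = 140/2139 in ≈ 0.065 in

CN(III) from CN(II)=93: (23·93)/(10 + 0.13·93) = 213900/2209 ≈ 96.831
S = 1000/(213900/2209) − 10 = 700/2139 in ≈ 0.327 in
Ia = 0.2·(700/2139) = 140/2139 in ≈ 0.065 in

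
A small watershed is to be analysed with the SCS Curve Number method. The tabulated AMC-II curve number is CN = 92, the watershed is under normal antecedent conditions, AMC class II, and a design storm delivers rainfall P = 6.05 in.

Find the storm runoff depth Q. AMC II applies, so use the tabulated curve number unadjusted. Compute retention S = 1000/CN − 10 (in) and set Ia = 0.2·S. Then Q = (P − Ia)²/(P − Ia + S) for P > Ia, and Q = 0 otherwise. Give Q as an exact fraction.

Q = 7306209/1427380 in ≈ 5.119 in

Average conditions: CN = 92 (no AMC adjustment).
Max retention: S = 1000/92 − 10 = 20/23 in (≈ 0.870 in)
Ia = 0.2·(20/23) = 4/23 in ≈ 0.174 in
P − Ia = 6.050 − 0.174 = 2703/460 ≈ 5.876 in (> 0, runoff occurs)
Runoff Q = (P−Ia)²/(P−Ia+S) = (5.876)²/(5.876+0.870) = 7306209/1427380 ≈ 5.119 in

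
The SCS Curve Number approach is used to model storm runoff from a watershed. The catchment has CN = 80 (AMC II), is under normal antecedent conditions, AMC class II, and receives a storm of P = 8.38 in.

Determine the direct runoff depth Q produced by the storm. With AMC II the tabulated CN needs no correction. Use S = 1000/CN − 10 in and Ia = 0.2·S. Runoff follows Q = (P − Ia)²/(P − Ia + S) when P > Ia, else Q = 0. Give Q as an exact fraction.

Average conditions: CN = 80 (no AMC adjustment).
S = 1000/80 − 10 = 5/2 in ≈ 2.500 in
Initial abstraction Ia = S/5 = (5/2)/5 = 1/2 ≈ 0.500 in
P − Ia = 8.380 − 0.500 = 197/25 ≈ 7.880 in (> 0, runoff occurs)
Q: (197/25)² ÷ (519/50) = 77618/12975 in (≈ 5.982 in)

Q = 77618/12975 in ≈ 5.982 in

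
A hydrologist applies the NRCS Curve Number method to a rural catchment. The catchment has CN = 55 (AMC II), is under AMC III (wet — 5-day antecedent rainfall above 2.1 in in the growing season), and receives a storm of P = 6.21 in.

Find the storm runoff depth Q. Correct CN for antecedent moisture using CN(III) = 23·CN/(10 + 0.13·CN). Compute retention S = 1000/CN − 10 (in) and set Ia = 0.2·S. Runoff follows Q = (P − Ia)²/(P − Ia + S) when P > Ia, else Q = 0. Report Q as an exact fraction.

Adjust CN=55 to AMC III: 23·55/(10 + 0.13·55) → 1265 ÷ (343/20) = 25300/343 ≈ 73.761
Max retention: S = 1000/(25300/343) − 10 = 900/253 in (≈ 3.557 in)
Initial abstraction Ia = S/5 = (900/253)/5 = 180/253 ≈ 0.711 in
P − Ia = 6.210 − 0.711 = 139113/25300 ≈ 5.499 in (> 0, runoff occurs)
Q: (139113/25300)² ÷ (229113/25300) = 2150269641/644062100 in (≈ 3.339 in)

Q = 2150269641/644062100 in ≈ 3.339 in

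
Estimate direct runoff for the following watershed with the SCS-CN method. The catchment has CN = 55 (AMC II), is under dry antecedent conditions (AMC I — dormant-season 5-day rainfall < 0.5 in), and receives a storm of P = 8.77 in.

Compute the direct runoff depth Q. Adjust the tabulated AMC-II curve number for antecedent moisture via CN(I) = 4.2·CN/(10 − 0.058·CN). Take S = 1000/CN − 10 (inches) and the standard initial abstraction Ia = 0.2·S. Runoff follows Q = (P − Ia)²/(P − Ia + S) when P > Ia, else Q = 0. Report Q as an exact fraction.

Q = 1408425841/1443973300 in ≈ 0.975 in

Dry (AMC I): CN(I) = 4.2·55/(10 − 0.058·55) = 231/(681/100) = 7700/227 ≈ 33.921
S = 1000/(7700/227) − 10 = 1500/77 in ≈ 19.481 in
Ia = 0.2S: 0.2·19.481 = 3.896 in (exactly 300/77)
P − Ia = 8.770 − 3.896 = 37529/7700 ≈ 4.874 in (> 0, runoff occurs)
Q = (37529/7700)²/((37529/7700) + 1500/77) = (1408425841/59290000)/(187529/7700) = 1408425841/1443973300 in ≈ 0.975 in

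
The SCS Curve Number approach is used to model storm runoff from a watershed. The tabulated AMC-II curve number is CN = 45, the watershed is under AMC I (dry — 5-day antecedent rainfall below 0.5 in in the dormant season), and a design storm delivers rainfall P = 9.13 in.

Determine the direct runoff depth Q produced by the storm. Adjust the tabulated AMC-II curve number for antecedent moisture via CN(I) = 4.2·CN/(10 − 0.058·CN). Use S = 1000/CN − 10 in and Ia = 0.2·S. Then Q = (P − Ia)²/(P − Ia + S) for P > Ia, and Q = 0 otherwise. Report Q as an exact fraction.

Q = 355761659/1052484300 in ≈ 0.338 in

Adjust CN=45 to AMC I: 4.2·45/(10 − 0.058·45) → 189 ÷ (739/100) = 18900/739 ≈ 25.575
Max retention: S = 1000/(18900/739) − 10 = 5500/189 in (≈ 29.101 in)
Initial abstraction Ia = S/5 = (5500/189)/5 = 1100/189 ≈ 5.820 in
Excess rainfall: 9.130 − 5.820 = 3.310 in; P > Ia so Q > 0
Q = (62557/18900)²/((62557/18900) + 5500/189) = (3913378249/357210000)/(612557/18900) = 355761659/1052484300 in ≈ 0.338 in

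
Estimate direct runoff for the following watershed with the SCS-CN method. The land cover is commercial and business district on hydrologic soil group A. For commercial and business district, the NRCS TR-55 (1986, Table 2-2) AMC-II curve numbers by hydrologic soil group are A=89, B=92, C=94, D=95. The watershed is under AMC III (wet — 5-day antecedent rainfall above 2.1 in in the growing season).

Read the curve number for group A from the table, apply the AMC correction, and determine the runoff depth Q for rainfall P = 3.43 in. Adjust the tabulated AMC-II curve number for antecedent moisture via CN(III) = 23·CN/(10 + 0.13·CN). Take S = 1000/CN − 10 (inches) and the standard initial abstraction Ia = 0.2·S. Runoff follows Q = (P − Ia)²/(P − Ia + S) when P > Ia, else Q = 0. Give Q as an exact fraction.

Q = 462564574641/161737768700 in ≈ 2.860 in

NRCS table: commercial and business district, soil group A → CN(II) = 89
CN(III) from CN(II)=89: (23·89)/(10 + 0.13·89) = 204700/2157 ≈ 94.900
Max retention: S = 1000/(204700/2157) − 10 = 1100/2047 in (≈ 0.537 in)
Initial abstraction Ia = S/5 = (1100/2047)/5 = 220/2047 ≈ 0.107 in
Excess rainfall: 3.430 − 0.107 = 3.323 in; P > Ia so Q > 0
Q = (680121/204700)²/((680121/204700) + 1100/2047) = (462564574641/41902090000)/(790121/204700) = 462564574641/161737768700 in ≈ 2.860 in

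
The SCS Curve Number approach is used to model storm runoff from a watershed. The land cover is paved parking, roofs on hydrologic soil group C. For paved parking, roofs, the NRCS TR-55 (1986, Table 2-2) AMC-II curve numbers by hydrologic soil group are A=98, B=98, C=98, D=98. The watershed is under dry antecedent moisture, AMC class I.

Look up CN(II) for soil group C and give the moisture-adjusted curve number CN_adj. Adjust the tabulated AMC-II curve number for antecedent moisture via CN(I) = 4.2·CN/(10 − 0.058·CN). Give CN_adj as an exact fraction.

NRCS table: paved parking, roofs, soil group C → CN(II) = 98
Adjust CN=98 to AMC I: 4.2·98/(10 − 0.058·98) → (2058/5) ÷ (1079/250) = 102900/1079 ≈ 95.366

CN_adj = 102900/1079 ≈ 95.366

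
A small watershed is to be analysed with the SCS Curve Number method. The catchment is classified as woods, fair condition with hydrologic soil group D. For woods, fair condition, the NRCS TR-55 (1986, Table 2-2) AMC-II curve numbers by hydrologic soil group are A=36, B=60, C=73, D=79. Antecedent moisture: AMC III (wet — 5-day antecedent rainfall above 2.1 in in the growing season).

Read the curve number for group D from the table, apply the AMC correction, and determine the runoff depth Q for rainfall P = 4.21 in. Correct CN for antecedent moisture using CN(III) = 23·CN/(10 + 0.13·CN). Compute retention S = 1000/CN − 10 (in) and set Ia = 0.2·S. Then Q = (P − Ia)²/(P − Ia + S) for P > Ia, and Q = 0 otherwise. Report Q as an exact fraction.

Q = 522666823849/169518286900 in ≈ 3.083 in

NRCS table: woods, fair condition, soil group D → CN(II) = 79
CN(III) from CN(II)=79: (23·79)/(10 + 0.13·79) = 181700/2027 ≈ 89.640
Retention S: 1000/CN − 10 with CN=89.640 → S = 2100/1817 ≈ 1.156 in
Ia = 0.2·(2100/1817) = 420/1817 in ≈ 0.231 in
P − Ia = 4.210 − 0.231 = 722957/181700 ≈ 3.979 in (> 0, runoff occurs)
Runoff Q = (P−Ia)²/(P−Ia+S) = (3.979)²/(3.979+1.156) = 522666823849/169518286900 ≈ 3.083 in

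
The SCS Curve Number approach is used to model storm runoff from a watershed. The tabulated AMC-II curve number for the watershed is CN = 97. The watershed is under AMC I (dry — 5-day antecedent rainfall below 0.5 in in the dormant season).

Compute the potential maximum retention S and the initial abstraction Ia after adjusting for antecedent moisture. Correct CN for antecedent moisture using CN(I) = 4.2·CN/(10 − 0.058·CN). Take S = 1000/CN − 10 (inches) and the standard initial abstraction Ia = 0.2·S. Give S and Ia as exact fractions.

S = 500/679 in ≈ 0.736 in; Ia = 100/679 in ≈ 0.147 in

Adjust CN=97 to AMC I: 4.2·97/(10 − 0.058·97) → (2037/5) ÷ (2187/500) = 67900/729 ≈ 93.141
S = 1000/(67900/729) − 10 = 500/679 in ≈ 0.736 in
Initial abstraction Ia = S/5 = (500/679)/5 = 100/679 ≈ 0.147 in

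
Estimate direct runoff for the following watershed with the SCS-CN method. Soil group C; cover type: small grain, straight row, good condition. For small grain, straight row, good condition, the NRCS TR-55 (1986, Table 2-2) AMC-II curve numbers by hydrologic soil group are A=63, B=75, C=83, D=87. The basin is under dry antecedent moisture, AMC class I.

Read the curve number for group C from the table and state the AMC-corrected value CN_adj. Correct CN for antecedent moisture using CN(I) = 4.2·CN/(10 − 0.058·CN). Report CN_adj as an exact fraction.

CN_adj = 174300/2593 ≈ 67.219

NRCS table: small grain, straight row, good condition, soil group C → CN(II) = 83
Adjust CN=83 to AMC I: 4.2·83/(10 − 0.058·83) → (1743/5) ÷ (2593/500) = 174300/2593 ≈ 67.219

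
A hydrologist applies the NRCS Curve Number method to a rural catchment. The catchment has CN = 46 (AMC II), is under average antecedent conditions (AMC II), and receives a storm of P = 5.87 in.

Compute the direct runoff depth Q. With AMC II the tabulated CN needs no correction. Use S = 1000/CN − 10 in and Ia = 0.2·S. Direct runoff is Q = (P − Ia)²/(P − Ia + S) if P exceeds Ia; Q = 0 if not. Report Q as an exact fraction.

CN(II) = 46; AMC II needs no correction.
Retention S: 1000/CN − 10 with CN=46.000 → S = 270/23 ≈ 11.739 in
Ia = 0.2S: 0.2·11.739 = 2.348 in (exactly 54/23)
Excess rainfall: 5.870 − 2.348 = 3.522 in; P > Ia so Q > 0
Runoff Q = (P−Ia)²/(P−Ia+S) = (3.522)²/(3.522+11.739) = 65626201/80732300 ≈ 0.813 in

Q = 65626201/80732300 in ≈ 0.813 in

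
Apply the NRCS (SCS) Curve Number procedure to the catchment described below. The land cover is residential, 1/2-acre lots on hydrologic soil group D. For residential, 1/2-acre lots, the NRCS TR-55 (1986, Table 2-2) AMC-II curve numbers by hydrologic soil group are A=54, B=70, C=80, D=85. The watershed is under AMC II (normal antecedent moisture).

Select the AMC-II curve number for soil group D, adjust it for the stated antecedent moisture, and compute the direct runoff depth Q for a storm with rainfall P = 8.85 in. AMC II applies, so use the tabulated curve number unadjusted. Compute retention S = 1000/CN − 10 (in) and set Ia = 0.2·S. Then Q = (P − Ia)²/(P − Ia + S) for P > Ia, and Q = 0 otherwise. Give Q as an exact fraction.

NRCS table: residential, 1/2-acre lots, soil group D → CN(II) = 85
Average conditions: CN = 85 (no AMC adjustment).
Retention S: 1000/CN − 10 with CN=85.000 → S = 30/17 ≈ 1.765 in
Initial abstraction Ia = S/5 = (30/17)/5 = 6/17 ≈ 0.353 in
Since P=8.850 > Ia=0.353: effective rainfall P−Ia = 2889/340 in
Q = (2889/340)²/((2889/340) + 30/17) = (8346321/115600)/(3489/340) = 2782107/395420 in ≈ 7.036 in

Q = 2782107/395420 in ≈ 7.036 in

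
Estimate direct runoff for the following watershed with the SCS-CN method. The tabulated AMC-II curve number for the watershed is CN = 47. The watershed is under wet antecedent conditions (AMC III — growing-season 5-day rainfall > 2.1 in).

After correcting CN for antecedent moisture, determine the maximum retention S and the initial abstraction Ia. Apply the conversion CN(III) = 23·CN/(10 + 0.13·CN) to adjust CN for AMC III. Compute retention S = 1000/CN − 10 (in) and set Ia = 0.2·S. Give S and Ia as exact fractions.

Wet (AMC III): CN(III) = 23·47/(10 + 0.13·47) = 1081/(1611/100) = 108100/1611 ≈ 67.101
S = 1000/(108100/1611) − 10 = 5300/1081 in ≈ 4.903 in
Ia = 0.2·(5300/1081) = 1060/1081 in ≈ 0.981 in

S = 5300/1081 in ≈ 4.903 in; Ia = 1060/1081 in ≈ 0.981 in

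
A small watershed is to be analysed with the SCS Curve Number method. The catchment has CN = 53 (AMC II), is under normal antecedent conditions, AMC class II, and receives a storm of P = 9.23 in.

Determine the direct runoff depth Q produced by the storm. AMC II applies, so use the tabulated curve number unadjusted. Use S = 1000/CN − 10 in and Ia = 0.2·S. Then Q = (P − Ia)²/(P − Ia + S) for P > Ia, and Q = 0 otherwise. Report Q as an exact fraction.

Q = 1561751361/458550700 in ≈ 3.406 in

Average conditions: CN = 53 (no AMC adjustment).
Retention S: 1000/CN − 10 with CN=53.000 → S = 470/53 ≈ 8.868 in
Initial abstraction Ia = S/5 = (470/53)/5 = 94/53 ≈ 1.774 in
Since P=9.230 > Ia=1.774: effective rainfall P−Ia = 39519/5300 in
Runoff Q = (P−Ia)²/(P−Ia+S) = (7.456)²/(7.456+8.868) = 1561751361/458550700 ≈ 3.406 in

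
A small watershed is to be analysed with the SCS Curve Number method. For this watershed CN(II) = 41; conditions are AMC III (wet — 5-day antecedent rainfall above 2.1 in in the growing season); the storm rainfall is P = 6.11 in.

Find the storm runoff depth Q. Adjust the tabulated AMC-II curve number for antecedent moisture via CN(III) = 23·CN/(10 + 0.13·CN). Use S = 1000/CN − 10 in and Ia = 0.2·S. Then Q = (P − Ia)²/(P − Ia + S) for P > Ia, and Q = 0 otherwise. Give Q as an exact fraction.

Adjust CN=41 to AMC III: 23·41/(10 + 0.13·41) → 943 ÷ (1533/100) = 94300/1533 ≈ 61.513
Max retention: S = 1000/(94300/1533) − 10 = 5900/943 in (≈ 6.257 in)
Ia = 0.2·(5900/943) = 1180/943 in ≈ 1.251 in
Excess rainfall: 6.110 − 1.251 = 4.859 in; P > Ia so Q > 0
Q: (458173/94300)² ÷ (1048173/94300) = 209922497929/98842713900 in (≈ 2.124 in)

Q = 209922497929/98842713900 in ≈ 2.124 in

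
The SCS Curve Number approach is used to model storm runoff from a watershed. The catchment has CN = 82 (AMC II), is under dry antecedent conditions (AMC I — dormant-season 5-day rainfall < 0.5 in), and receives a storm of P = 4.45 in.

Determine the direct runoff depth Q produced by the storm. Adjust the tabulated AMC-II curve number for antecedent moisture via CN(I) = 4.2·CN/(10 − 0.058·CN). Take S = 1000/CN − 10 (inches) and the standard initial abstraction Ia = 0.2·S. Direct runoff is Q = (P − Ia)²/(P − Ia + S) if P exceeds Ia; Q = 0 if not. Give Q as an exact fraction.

Adjust CN=82 to AMC I: 4.2·82/(10 − 0.058·82) → (1722/5) ÷ (1311/250) = 28700/437 ≈ 65.675
Retention S: 1000/CN − 10 with CN=65.675 → S = 1500/287 ≈ 5.226 in
Ia = 0.2S: 0.2·5.226 = 1.045 in (exactly 300/287)
P − Ia = 4.450 − 1.045 = 19543/5740 ≈ 3.405 in (> 0, runoff occurs)
Runoff Q = (P−Ia)²/(P−Ia+S) = (3.405)²/(3.405+5.226) = 381928849/284376820 ≈ 1.343 in

Q = 381928849/284376820 in ≈ 1.343 in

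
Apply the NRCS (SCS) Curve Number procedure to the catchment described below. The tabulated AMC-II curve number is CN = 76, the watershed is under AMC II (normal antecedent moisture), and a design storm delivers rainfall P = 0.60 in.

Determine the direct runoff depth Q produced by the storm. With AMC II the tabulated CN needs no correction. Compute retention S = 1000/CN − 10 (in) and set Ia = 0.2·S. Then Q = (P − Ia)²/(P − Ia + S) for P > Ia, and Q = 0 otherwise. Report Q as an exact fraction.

Q = 0 in ≈ 0.000 in

Average conditions: CN = 76 (no AMC adjustment).
S = 1000/76 − 10 = 60/19 in ≈ 3.158 in
Initial abstraction Ia = S/5 = (60/19)/5 = 12/19 ≈ 0.632 in
P = 0.600 ≤ Ia = 0.632 in: entire storm abstracted, Q = 0.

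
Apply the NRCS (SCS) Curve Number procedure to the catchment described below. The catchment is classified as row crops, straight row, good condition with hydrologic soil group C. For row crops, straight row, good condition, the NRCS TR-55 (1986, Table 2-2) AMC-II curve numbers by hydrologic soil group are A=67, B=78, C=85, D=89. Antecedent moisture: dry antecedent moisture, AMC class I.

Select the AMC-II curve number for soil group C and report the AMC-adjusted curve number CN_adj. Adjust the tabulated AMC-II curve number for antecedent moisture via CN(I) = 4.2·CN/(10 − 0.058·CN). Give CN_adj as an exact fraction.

NRCS table: row crops, straight row, good condition, soil group C → CN(II) = 85
Adjust CN=85 to AMC I: 4.2·85/(10 − 0.058·85) → 357 ÷ (507/100) = 11900/169 ≈ 70.414

CN_adj = 11900/169 ≈ 70.414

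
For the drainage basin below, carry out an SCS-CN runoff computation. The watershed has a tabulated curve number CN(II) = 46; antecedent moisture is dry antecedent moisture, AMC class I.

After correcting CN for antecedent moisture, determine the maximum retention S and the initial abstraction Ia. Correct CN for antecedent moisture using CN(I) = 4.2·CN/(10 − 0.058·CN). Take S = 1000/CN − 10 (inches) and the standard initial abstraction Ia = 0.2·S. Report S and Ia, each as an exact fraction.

Adjust CN=46 to AMC I: 4.2·46/(10 − 0.058·46) → (966/5) ÷ (1833/250) = 16100/611 ≈ 26.350
S = 1000/(16100/611) − 10 = 4500/161 in ≈ 27.950 in
Initial abstraction Ia = S/5 = (4500/161)/5 = 900/161 ≈ 5.590 in

S = 4500/161 in ≈ 27.950 in; Ia = 900/161 in ≈ 5.590 in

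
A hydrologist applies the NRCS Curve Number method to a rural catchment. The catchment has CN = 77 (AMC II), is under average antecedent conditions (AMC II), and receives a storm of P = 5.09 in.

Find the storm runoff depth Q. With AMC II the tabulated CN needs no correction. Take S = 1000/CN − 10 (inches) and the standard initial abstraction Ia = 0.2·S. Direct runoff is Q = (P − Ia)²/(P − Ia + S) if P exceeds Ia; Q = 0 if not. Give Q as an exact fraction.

AMC II — tabulated CN = 77 applies directly.
S = 1000/77 − 10 = 230/77 in ≈ 2.987 in
Ia = 0.2S: 0.2·2.987 = 0.597 in (exactly 46/77)
P − Ia = 5.090 − 0.597 = 34593/7700 ≈ 4.493 in (> 0, runoff occurs)
Runoff Q = (P−Ia)²/(P−Ia+S) = (4.493)²/(4.493+2.987) = 1196675649/443466100 ≈ 2.698 in

Q = 1196675649/443466100 in ≈ 2.698 in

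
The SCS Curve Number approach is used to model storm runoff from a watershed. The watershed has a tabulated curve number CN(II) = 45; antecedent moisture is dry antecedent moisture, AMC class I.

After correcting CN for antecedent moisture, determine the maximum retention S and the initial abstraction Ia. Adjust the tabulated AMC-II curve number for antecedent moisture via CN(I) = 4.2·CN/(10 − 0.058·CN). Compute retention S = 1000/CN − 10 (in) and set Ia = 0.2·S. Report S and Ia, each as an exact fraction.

S = 5500/189 in ≈ 29.101 in; Ia = 1100/189 in ≈ 5.820 in

CN(I) from CN(II)=45: (4.2·45)/(10 − 0.058·45) = 18900/739 ≈ 25.575
Retention S: 1000/CN − 10 with CN=25.575 → S = 5500/189 ≈ 29.101 in
Ia = 0.2S: 0.2·29.101 = 5.820 in (exactly 1100/189)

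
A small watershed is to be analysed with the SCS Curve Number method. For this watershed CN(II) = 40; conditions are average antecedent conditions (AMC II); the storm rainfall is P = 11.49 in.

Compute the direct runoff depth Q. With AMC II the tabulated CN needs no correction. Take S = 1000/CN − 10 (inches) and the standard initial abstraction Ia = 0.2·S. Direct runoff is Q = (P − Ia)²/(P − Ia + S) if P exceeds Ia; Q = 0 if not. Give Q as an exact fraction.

Q = 80089/26100 in ≈ 3.069 in

AMC II — tabulated CN = 40 applies directly.
Retention S: 1000/CN − 10 with CN=40.000 → S = 15 ≈ 15.000 in
Initial abstraction Ia = S/5 = 15/5 = 3 ≈ 3.000 in
Since P=11.490 > Ia=3.000: effective rainfall P−Ia = 849/100 in
Q = (849/100)²/((849/100) + 15) = (720801/10000)/(2349/100) = 80089/26100 in ≈ 3.069 in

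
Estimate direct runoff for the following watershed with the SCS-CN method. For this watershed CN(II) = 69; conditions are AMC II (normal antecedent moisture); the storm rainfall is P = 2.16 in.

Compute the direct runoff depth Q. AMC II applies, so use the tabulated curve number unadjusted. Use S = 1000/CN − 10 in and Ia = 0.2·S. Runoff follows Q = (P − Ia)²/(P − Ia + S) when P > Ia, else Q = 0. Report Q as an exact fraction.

CN(II) = 69; AMC II needs no correction.
S = 1000/69 − 10 = 310/69 in ≈ 4.493 in
Initial abstraction Ia = S/5 = (310/69)/5 = 62/69 ≈ 0.899 in
P − Ia = 2.160 − 0.899 = 2176/1725 ≈ 1.261 in (> 0, runoff occurs)
Q: (2176/1725)² ÷ (9926/1725) = 2367488/8561175 in (≈ 0.277 in)

Q = 2367488/8561175 in ≈ 0.277 in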